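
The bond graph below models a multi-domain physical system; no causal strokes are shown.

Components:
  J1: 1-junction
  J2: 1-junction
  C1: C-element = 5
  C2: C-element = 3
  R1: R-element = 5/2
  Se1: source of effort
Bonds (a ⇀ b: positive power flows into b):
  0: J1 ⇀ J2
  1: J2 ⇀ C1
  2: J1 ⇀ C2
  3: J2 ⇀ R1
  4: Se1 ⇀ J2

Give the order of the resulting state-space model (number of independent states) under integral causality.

bond 4 →J2  (Se1 (Se) sets effort on bond)
bond 1 →J2  (C1 outputs effort q/C1)
bond 2 →J1  (C2 outputs effort q/C2)
bond 0 →J2  (only one flow-in slot at J1)
bond 3 →R1  (closing 1-jn rule on J2)

2  (C1, C2 all integral)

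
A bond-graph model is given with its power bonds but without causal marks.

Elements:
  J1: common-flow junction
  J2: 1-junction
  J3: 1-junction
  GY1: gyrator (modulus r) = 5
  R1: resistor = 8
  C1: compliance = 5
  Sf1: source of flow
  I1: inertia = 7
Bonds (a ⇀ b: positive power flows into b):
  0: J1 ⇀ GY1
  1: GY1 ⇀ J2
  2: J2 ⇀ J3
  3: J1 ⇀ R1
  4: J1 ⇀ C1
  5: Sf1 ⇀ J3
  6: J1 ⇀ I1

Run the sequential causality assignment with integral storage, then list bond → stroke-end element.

b0 |J1
b1 |J2
b2 |J3
b3 |J1
b4 |J1
b5 |Sf1
b6 |I1

bond 5 |Sf1  (source Sf1 imposes f)
bond 2 |J3  (J3 flow already set via bond 5)
bond 1 |J2  (common-f at J2 fixed by 2)
bond 0 |J1  (GY1: gyrator matches bond 1)
bond 4 |J1  (C1: C, integral causality)
bond 6 |I1  (prefer integral on I1)
bond 3 |J1  (common-f at J1 fixed by 6)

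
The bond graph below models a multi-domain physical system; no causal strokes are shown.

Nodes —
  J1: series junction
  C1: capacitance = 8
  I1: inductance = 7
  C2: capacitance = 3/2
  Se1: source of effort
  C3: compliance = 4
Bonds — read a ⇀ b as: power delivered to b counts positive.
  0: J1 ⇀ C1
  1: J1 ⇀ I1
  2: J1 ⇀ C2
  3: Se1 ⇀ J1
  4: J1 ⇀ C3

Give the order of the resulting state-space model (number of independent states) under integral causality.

4  (C1, C2, C3, I1 all integral)

β3 stroke at J1  (Se1 (Se) sets effort on bond)
β0 stroke at J1  (C1 integral (e out))
β1 stroke at I1  (I1: I, integral causality)
β2 stroke at J1  (common-f at J1 fixed by 1)
β4 stroke at J1  (common-f at J1 fixed by 1)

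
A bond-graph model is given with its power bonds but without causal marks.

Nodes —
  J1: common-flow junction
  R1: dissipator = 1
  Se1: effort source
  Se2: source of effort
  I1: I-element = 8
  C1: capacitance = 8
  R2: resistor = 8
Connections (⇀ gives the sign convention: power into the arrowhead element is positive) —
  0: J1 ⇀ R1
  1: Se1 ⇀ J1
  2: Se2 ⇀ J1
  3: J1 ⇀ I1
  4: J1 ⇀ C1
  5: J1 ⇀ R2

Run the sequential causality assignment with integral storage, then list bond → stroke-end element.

β1 →J1  (Se1: effort source, stroke at far end)
β2 →J1  (Se2 fixes effort; stroke away)
β3 →I1  (I1: I, integral causality)
β0 →J1  (common-f at J1 fixed by 3)
β4 →J1  (common-f at J1 fixed by 3)
β5 →J1  (J1: bond 3 brought flow, rest push out)

#0 →J1
#1 →J1
#2 →J1
#3 →I1
#4 →J1
#5 →J1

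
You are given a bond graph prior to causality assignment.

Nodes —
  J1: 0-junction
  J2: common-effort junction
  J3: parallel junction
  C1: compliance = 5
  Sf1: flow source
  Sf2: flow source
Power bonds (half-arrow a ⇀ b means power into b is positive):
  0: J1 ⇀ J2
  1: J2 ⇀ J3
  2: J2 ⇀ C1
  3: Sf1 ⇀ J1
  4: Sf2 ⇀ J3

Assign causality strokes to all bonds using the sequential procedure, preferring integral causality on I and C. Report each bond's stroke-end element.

#0 stroke→J1
#1 stroke→J3
#2 stroke→J2
#3 stroke→Sf1
#4 stroke→Sf2

β3 stroke→Sf1  (source Sf1 imposes f)
β4 stroke→Sf2  (Sf2 (Sf) sets flow on bond)
β0 stroke→J1  (J1 needs exactly one e-in)
β1 stroke→J3  (only one effort-in slot at J3)
β2 stroke→J2  (closing 0-jn rule on J2)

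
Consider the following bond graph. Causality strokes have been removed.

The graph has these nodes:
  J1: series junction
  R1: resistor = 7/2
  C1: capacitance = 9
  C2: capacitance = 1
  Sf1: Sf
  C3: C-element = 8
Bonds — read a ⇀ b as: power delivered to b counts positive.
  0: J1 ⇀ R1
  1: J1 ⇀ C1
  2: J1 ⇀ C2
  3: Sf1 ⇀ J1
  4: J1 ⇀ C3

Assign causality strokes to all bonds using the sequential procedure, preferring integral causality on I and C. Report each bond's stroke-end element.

β3 →Sf1  (Sf1 (Sf) sets flow on bond)
β0 →J1  (1-jn J1 has f-setter on 3)
β1 →J1  (common-f at J1 fixed by 3)
β2 →J1  (J1: bond 3 brought flow, rest push out)
β4 →J1  (1-jn J1 has f-setter on 3)

b0 |J1
b1 |J1
b2 |J1
b3 |Sf1
b4 |J1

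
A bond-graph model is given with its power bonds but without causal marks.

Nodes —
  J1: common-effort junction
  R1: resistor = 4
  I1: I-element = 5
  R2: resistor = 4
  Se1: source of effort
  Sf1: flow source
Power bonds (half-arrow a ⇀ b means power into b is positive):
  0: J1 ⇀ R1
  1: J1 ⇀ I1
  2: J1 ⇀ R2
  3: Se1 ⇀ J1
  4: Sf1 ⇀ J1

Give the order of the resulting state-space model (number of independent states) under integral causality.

1  (I1 all integral)

#3 stroke→J1  (Se1 fixes effort; stroke away)
#4 stroke→Sf1  (Sf1 (Sf) sets flow on bond)
#0 stroke→R1  (0-jn J1 has e-setter on 3)
#1 stroke→I1  (J1 effort already set via bond 3)
#2 stroke→R2  (0-jn J1 has e-setter on 3)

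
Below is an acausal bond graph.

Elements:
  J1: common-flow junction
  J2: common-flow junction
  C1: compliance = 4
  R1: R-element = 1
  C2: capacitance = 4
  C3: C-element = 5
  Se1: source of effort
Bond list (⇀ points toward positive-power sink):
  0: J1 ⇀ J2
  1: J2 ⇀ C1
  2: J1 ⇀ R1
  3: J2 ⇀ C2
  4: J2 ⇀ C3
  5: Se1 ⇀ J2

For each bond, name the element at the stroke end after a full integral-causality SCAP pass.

b5 stroke at J2  (Se1 (Se) sets effort on bond)
b1 stroke at J2  (C1 integral (e out))
b3 stroke at J2  (C2 integral (e out))
b4 stroke at J2  (C3 outputs effort q/C3)
b0 stroke at J1  (only one flow-in slot at J2)
b2 stroke at R1  (J1 needs exactly one f-in)

β0 stroke at J1
β1 stroke at J2
β2 stroke at R1
β3 stroke at J2
β4 stroke at J2
β5 stroke at J2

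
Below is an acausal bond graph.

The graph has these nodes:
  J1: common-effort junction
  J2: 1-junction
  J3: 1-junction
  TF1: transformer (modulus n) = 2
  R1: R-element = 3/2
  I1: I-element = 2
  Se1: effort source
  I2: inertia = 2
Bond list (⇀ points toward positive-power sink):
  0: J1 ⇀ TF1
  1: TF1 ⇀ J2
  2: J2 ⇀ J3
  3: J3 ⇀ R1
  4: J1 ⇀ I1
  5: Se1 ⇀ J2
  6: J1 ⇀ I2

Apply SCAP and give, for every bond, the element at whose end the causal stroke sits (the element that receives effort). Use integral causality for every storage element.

bond 0 stroke at J1
bond 1 stroke at TF1
bond 2 stroke at J2
bond 3 stroke at J3
bond 4 stroke at I1
bond 5 stroke at J2
bond 6 stroke at I2

b5 |J2  (source Se1 imposes e)
b4 |I1  (prefer integral on I1)
b6 |I2  (I2 integral (f out))
b0 |J1  (closing 0-jn rule on J1)
b1 |TF1  (TF1: transformer flips bond 0)
b2 |J2  (1-jn J2 has f-setter on 1)
b3 |J3  (J3 flow already set via bond 2)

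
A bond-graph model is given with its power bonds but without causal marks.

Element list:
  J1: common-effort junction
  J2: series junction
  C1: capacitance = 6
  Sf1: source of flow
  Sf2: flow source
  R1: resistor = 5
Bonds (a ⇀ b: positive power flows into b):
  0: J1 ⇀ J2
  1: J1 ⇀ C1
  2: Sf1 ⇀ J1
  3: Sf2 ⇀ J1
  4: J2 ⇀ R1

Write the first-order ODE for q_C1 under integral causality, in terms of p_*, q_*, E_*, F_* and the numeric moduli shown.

dq_C1/dt = F_Sf1 + F_Sf2 - q_C1/30

β2 stroke at Sf1  (Sf1 fixes flow; stroke at Sf1)
β3 stroke at Sf2  (Sf2 (Sf) sets flow on bond)
β1 stroke at J1  (C1: C, integral causality)
β0 stroke at J2  (J1 effort already set via bond 1)
β4 stroke at R1  (J2: last free bond brings flow in)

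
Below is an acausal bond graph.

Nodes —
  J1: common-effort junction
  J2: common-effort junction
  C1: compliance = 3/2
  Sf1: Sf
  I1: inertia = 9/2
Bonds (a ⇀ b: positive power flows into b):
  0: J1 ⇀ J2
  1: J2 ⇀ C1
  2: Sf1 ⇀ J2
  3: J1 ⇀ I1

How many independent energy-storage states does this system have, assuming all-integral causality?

bond 2 stroke→Sf1  (Sf1: flow source, stroke at near end)
bond 1 stroke→J2  (C1: C, integral causality)
bond 0 stroke→J1  (J2: bond 1 brought effort, rest push out)
bond 3 stroke→I1  (J1: bond 0 brought effort, rest push out)

2  (C1, I1 all integral)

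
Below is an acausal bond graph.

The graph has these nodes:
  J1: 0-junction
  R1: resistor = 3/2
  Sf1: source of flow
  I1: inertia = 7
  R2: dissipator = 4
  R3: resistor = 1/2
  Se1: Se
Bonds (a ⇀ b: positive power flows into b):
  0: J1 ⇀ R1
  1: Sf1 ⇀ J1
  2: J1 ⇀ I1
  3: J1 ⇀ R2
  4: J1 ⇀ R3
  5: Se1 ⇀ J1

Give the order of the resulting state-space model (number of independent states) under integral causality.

1  (I1 all integral)

β1 →Sf1  (Sf1 (Sf) sets flow on bond)
β5 →J1  (Se1: effort source, stroke at far end)
β0 →R1  (0-jn J1 has e-setter on 5)
β2 →I1  (common-e at J1 fixed by 5)
β3 →R2  (J1 effort already set via bond 5)
β4 →R3  (0-jn J1 has e-setter on 5)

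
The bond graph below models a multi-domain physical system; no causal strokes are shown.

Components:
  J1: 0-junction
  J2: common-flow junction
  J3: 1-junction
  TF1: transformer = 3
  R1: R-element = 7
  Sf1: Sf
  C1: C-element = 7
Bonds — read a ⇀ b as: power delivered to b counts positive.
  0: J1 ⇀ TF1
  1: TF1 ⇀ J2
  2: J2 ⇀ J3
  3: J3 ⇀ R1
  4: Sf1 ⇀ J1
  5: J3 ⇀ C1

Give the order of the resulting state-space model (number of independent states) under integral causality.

1  (C1 all integral)

#4 →Sf1  (Sf1 (Sf) sets flow on bond)
#0 →J1  (only one effort-in slot at J1)
#1 →TF1  (TF1 one-in-one-out from 0)
#2 →J2  (common-f at J2 fixed by 1)
#3 →J3  (common-f at J3 fixed by 2)
#5 →J3  (J3 flow already set via bond 2)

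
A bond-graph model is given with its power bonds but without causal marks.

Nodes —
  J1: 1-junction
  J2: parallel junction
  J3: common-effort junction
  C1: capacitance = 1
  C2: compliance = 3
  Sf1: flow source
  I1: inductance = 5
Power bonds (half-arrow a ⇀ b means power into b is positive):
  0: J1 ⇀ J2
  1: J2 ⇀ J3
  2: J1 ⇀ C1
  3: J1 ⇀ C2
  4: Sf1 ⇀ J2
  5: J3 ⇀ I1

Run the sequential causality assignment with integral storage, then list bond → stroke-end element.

β0 stroke→J2
β1 stroke→J3
β2 stroke→J1
β3 stroke→J1
β4 stroke→Sf1
β5 stroke→I1

#4 →Sf1  (source Sf1 imposes f)
#2 →J1  (prefer integral on C1)
#3 →J1  (C2: C, integral causality)
#0 →J2  (only one flow-in slot at J1)
#1 →J3  (J2: bond 0 brought effort, rest push out)
#5 →I1  (0-jn J3 has e-setter on 1)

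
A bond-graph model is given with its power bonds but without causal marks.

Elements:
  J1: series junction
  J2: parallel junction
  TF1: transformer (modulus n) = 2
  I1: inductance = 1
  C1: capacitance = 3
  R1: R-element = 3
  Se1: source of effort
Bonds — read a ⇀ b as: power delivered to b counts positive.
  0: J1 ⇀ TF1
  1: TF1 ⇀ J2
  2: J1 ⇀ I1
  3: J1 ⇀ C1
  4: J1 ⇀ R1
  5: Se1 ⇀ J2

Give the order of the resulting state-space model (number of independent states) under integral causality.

b5 stroke at J2  (Se1 fixes effort; stroke away)
b1 stroke at TF1  (J2: bond 5 brought effort, rest push out)
b0 stroke at J1  (TF1 one-in-one-out from 1)
b2 stroke at I1  (I1 outputs flow p/I1)
b3 stroke at J1  (J1 flow already set via bond 2)
b4 stroke at J1  (common-f at J1 fixed by 2)

2  (C1, I1 all integral)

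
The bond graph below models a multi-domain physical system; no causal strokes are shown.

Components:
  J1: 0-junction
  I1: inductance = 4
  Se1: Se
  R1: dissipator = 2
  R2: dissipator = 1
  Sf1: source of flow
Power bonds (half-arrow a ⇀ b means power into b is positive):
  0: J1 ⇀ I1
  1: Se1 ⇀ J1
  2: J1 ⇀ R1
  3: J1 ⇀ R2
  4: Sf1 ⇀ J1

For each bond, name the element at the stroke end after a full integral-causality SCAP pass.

bond 1 →J1  (Se1 fixes effort; stroke away)
bond 4 →Sf1  (Sf1 fixes flow; stroke at Sf1)
bond 0 →I1  (0-jn J1 has e-setter on 1)
bond 2 →R1  (J1: bond 1 brought effort, rest push out)
bond 3 →R2  (0-jn J1 has e-setter on 1)

β0 |I1
β1 |J1
β2 |R1
β3 |R2
β4 |Sf1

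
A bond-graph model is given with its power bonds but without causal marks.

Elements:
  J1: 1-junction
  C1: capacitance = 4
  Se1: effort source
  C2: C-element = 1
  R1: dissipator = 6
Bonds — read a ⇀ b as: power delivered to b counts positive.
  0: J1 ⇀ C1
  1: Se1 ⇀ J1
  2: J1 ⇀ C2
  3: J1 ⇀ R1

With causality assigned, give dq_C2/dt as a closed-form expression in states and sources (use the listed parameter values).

b1 stroke→J1  (Se1: effort source, stroke at far end)
b0 stroke→J1  (C1: C, integral causality)
b2 stroke→J1  (C2 outputs effort q/C2)
b3 stroke→R1  (only one flow-in slot at J1)

dq_C2/dt = E_Se1/6 - q_C1/24 - q_C2/6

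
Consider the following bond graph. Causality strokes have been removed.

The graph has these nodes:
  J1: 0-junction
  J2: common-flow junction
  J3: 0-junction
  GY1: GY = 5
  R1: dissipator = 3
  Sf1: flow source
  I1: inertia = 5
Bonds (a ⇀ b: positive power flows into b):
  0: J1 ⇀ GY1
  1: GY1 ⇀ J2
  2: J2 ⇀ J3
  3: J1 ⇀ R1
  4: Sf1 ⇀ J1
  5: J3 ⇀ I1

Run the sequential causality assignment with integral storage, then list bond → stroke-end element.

#0 →J1
#1 →J2
#2 →J3
#3 →R1
#4 →Sf1
#5 →I1

bond 4 stroke at Sf1  (source Sf1 imposes f)
bond 5 stroke at I1  (I1: I, integral causality)
bond 2 stroke at J3  (J3 needs exactly one e-in)
bond 1 stroke at J2  (J2 flow already set via bond 2)
bond 0 stroke at J1  (GY1: gyrator matches bond 1)
bond 3 stroke at R1  (common-e at J1 fixed by 0)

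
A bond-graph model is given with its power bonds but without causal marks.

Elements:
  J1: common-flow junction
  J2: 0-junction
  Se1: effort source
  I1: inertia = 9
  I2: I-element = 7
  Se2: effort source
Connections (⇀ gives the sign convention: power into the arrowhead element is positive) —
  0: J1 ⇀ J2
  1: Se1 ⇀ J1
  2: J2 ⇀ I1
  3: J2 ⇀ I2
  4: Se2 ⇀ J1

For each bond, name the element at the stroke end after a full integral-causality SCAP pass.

#0 stroke at J2
#1 stroke at J1
#2 stroke at I1
#3 stroke at I2
#4 stroke at J1

bond 1 stroke at J1  (Se1 (Se) sets effort on bond)
bond 4 stroke at J1  (source Se2 imposes e)
bond 0 stroke at J2  (J1 needs exactly one f-in)
bond 2 stroke at I1  (J2: bond 0 brought effort, rest push out)
bond 3 stroke at I2  (J2 effort already set via bond 0)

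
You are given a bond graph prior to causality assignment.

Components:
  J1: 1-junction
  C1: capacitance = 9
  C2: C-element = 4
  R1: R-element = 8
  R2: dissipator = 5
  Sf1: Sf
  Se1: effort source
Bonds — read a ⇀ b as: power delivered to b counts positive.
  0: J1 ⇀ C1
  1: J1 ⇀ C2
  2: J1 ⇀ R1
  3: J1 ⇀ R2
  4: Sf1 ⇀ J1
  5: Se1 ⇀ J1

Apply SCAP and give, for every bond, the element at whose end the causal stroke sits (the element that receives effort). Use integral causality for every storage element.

β4 stroke at Sf1  (Sf1 fixes flow; stroke at Sf1)
β5 stroke at J1  (Se1 (Se) sets effort on bond)
β0 stroke at J1  (1-jn J1 has f-setter on 4)
β1 stroke at J1  (J1 flow already set via bond 4)
β2 stroke at J1  (1-jn J1 has f-setter on 4)
β3 stroke at J1  (J1 flow already set via bond 4)

#0 stroke at J1
#1 stroke at J1
#2 stroke at J1
#3 stroke at J1
#4 stroke at Sf1
#5 stroke at J1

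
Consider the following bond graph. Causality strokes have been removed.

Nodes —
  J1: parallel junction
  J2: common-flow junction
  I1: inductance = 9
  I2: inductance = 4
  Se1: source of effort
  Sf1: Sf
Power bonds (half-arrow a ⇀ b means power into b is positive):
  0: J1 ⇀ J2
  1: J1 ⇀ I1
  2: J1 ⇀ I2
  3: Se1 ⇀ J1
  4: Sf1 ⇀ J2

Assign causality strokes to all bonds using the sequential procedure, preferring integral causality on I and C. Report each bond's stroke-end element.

b0 →J2
b1 →I1
b2 →I2
b3 →J1
b4 →Sf1

β3 stroke at J1  (source Se1 imposes e)
β4 stroke at Sf1  (Sf1 fixes flow; stroke at Sf1)
β0 stroke at J2  (J1 effort already set via bond 3)
β1 stroke at I1  (common-e at J1 fixed by 3)
β2 stroke at I2  (0-jn J1 has e-setter on 3)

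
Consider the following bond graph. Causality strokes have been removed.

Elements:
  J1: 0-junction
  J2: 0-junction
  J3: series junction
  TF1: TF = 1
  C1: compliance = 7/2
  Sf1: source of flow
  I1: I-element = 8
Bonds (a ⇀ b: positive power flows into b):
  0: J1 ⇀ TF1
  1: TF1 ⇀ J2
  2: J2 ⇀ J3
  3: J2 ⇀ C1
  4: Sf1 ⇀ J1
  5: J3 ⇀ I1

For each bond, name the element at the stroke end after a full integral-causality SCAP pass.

#4 |Sf1  (Sf1 fixes flow; stroke at Sf1)
#0 |J1  (closing 0-jn rule on J1)
#1 |TF1  (through TF1, causality passes straight; one stroke at TF1)
#3 |J2  (C1: C, integral causality)
#2 |J3  (common-e at J2 fixed by 3)
#5 |I1  (only one flow-in slot at J3)

β0 |J1
β1 |TF1
β2 |J3
β3 |J2
β4 |Sf1
β5 |I1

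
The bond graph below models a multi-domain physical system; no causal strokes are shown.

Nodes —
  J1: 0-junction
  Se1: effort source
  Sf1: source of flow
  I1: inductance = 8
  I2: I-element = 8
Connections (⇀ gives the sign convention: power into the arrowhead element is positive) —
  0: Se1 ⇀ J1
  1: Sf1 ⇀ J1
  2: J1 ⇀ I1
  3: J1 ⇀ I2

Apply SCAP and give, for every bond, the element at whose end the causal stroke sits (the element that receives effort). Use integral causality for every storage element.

β0 stroke at J1  (source Se1 imposes e)
β1 stroke at Sf1  (source Sf1 imposes f)
β2 stroke at I1  (J1 effort already set via bond 0)
β3 stroke at I2  (common-e at J1 fixed by 0)

bond 0 stroke→J1
bond 1 stroke→Sf1
bond 2 stroke→I1
bond 3 stroke→I2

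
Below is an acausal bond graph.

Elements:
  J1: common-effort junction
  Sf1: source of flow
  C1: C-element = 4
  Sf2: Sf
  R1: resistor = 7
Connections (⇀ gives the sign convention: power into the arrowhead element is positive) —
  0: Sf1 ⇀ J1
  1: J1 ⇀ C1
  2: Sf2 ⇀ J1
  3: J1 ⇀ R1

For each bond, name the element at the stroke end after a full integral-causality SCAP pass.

bond 0 →Sf1
bond 1 →J1
bond 2 →Sf2
bond 3 →R1

#0 stroke at Sf1  (Sf1 fixes flow; stroke at Sf1)
#2 stroke at Sf2  (source Sf2 imposes f)
#1 stroke at J1  (C1 integral (e out))
#3 stroke at R1  (0-jn J1 has e-setter on 1)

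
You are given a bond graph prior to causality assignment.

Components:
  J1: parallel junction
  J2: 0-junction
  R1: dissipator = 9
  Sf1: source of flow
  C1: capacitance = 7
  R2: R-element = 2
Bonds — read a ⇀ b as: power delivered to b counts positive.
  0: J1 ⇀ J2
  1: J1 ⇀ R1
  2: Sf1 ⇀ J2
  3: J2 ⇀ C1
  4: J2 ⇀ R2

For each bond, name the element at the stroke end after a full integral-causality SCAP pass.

#0 stroke at J1
#1 stroke at R1
#2 stroke at Sf1
#3 stroke at J2
#4 stroke at R2

β2 →Sf1  (source Sf1 imposes f)
β3 →J2  (C1: C, integral causality)
β0 →J1  (common-e at J2 fixed by 3)
β4 →R2  (0-jn J2 has e-setter on 3)
β1 →R1  (J1 effort already set via bond 0)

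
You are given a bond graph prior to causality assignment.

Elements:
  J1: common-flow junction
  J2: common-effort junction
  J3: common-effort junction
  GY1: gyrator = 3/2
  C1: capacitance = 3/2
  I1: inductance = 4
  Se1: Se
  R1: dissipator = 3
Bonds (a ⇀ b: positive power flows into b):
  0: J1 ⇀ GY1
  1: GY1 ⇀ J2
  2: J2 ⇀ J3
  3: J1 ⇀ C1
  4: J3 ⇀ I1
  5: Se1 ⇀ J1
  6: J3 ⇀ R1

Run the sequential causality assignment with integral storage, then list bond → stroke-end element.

b0 stroke at GY1
b1 stroke at GY1
b2 stroke at J2
b3 stroke at J1
b4 stroke at I1
b5 stroke at J1
b6 stroke at J3

β5 →J1  (source Se1 imposes e)
β3 →J1  (C1 integral (e out))
β0 →GY1  (only one flow-in slot at J1)
β1 →GY1  (through GY1, causality inverts; strokes same side of GY1)
β2 →J2  (J2: last free bond brings effort in)
β4 →I1  (I1: I, integral causality)
β6 →J3  (J3: last free bond brings effort in)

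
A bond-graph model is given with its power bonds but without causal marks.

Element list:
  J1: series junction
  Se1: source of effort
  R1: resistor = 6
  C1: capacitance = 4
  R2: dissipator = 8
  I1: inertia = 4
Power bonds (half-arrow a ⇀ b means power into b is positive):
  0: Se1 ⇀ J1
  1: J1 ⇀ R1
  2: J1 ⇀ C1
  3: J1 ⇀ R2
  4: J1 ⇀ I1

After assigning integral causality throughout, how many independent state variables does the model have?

b0 stroke at J1  (source Se1 imposes e)
b2 stroke at J1  (C1: C, integral causality)
b4 stroke at I1  (prefer integral on I1)
b1 stroke at J1  (J1 flow already set via bond 4)
b3 stroke at J1  (1-jn J1 has f-setter on 4)

2  (C1, I1 all integral)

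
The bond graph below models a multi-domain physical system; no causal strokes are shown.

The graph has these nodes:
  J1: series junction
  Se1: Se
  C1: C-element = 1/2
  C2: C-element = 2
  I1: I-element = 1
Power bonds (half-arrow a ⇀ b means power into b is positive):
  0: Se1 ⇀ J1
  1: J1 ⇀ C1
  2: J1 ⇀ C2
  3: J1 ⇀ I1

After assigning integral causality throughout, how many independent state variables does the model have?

3  (C1, C2, I1 all integral)

#0 →J1  (Se1: effort source, stroke at far end)
#1 →J1  (prefer integral on C1)
#2 →J1  (C2 outputs effort q/C2)
#3 →I1  (closing 1-jn rule on J1)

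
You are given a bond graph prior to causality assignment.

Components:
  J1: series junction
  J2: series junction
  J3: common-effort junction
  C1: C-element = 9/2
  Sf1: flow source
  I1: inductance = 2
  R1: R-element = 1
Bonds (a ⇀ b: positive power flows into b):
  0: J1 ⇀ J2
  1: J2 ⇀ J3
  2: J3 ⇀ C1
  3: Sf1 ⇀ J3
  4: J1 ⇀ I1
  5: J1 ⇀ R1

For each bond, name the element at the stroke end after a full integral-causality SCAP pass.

bond 3 |Sf1  (Sf1 (Sf) sets flow on bond)
bond 2 |J3  (prefer integral on C1)
bond 1 |J2  (J3: bond 2 brought effort, rest push out)
bond 0 |J1  (J2: last free bond brings flow in)
bond 4 |I1  (I1: I, integral causality)
bond 5 |J1  (J1: bond 4 brought flow, rest push out)

β0 stroke at J1
β1 stroke at J2
β2 stroke at J3
β3 stroke at Sf1
β4 stroke at I1
β5 stroke at J1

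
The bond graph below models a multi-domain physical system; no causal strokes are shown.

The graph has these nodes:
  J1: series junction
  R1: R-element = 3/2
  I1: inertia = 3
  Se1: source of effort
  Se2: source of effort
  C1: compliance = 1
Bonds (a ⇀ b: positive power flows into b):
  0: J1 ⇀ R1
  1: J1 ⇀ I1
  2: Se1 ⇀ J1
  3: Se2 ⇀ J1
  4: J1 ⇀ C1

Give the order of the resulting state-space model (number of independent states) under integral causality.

b2 |J1  (Se1: effort source, stroke at far end)
b3 |J1  (Se2 fixes effort; stroke away)
b1 |I1  (I1: I, integral causality)
b0 |J1  (J1: bond 1 brought flow, rest push out)
b4 |J1  (J1: bond 1 brought flow, rest push out)

2  (C1, I1 all integral)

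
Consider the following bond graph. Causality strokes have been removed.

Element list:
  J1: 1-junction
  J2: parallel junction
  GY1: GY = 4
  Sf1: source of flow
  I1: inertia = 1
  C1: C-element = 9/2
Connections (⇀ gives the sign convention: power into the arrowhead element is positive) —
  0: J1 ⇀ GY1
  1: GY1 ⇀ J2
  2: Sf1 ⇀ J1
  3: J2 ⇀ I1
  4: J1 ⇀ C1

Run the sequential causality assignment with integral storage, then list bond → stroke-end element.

b0 stroke at J1
b1 stroke at J2
b2 stroke at Sf1
b3 stroke at I1
b4 stroke at J1

b2 stroke at Sf1  (Sf1: flow source, stroke at near end)
b0 stroke at J1  (common-f at J1 fixed by 2)
b4 stroke at J1  (J1 flow already set via bond 2)
b1 stroke at J2  (GY1 both-in/both-out from 0)
b3 stroke at I1  (J2 effort already set via bond 1)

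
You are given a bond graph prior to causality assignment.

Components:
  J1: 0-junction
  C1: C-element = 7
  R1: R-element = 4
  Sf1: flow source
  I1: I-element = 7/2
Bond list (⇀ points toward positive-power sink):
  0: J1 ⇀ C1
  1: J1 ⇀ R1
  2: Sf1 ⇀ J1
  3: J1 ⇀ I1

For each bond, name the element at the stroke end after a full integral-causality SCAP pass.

#0 stroke at J1
#1 stroke at R1
#2 stroke at Sf1
#3 stroke at I1

bond 2 |Sf1  (source Sf1 imposes f)
bond 0 |J1  (C1 outputs effort q/C1)
bond 1 |R1  (0-jn J1 has e-setter on 0)
bond 3 |I1  (J1: bond 0 brought effort, rest push out)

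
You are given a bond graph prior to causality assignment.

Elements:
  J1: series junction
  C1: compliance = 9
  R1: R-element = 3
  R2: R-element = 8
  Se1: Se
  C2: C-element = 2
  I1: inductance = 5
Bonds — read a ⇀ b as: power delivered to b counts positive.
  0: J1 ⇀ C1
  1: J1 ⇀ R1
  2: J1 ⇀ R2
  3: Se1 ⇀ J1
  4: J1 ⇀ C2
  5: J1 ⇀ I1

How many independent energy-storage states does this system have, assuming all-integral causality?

bond 3 →J1  (source Se1 imposes e)
bond 0 →J1  (C1 outputs effort q/C1)
bond 4 →J1  (C2: C, integral causality)
bond 5 →I1  (prefer integral on I1)
bond 1 →J1  (J1: bond 5 brought flow, rest push out)
bond 2 →J1  (J1: bond 5 brought flow, rest push out)

3  (C1, C2, I1 all integral)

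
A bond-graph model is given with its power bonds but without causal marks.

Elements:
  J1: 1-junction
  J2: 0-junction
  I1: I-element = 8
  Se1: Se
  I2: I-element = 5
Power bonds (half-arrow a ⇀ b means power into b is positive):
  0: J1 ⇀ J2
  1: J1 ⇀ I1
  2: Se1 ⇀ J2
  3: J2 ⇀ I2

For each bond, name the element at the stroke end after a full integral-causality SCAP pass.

β0 →J1
β1 →I1
β2 →J2
β3 →I2

#2 |J2  (source Se1 imposes e)
#0 |J1  (0-jn J2 has e-setter on 2)
#3 |I2  (J2: bond 2 brought effort, rest push out)
#1 |I1  (closing 1-jn rule on J1)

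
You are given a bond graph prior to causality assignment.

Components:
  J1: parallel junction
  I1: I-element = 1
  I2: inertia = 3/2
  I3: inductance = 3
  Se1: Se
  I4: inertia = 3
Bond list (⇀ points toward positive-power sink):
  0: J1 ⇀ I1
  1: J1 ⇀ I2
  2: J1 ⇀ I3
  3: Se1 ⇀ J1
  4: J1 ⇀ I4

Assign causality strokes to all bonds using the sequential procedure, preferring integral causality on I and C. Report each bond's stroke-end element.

b3 stroke at J1  (Se1 (Se) sets effort on bond)
b0 stroke at I1  (0-jn J1 has e-setter on 3)
b1 stroke at I2  (J1: bond 3 brought effort, rest push out)
b2 stroke at I3  (0-jn J1 has e-setter on 3)
b4 stroke at I4  (J1: bond 3 brought effort, rest push out)

bond 0 |I1
bond 1 |I2
bond 2 |I3
bond 3 |J1
bond 4 |I4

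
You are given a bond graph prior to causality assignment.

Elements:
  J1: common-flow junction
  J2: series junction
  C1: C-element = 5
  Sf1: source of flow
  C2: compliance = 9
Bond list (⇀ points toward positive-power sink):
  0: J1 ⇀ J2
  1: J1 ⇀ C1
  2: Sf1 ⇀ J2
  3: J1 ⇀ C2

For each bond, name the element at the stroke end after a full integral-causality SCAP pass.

bond 2 |Sf1  (Sf1 fixes flow; stroke at Sf1)
bond 0 |J2  (J2: bond 2 brought flow, rest push out)
bond 1 |J1  (J1 flow already set via bond 0)
bond 3 |J1  (1-jn J1 has f-setter on 0)

bond 0 →J2
bond 1 →J1
bond 2 →Sf1
bond 3 →J1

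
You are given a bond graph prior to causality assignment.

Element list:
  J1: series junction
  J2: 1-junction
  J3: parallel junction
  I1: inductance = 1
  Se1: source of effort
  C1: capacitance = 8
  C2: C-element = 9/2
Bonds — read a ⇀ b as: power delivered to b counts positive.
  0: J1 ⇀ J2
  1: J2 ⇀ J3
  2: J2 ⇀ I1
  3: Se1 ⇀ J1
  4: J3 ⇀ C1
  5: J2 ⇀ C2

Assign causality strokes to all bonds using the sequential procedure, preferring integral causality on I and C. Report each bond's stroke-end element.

β3 |J1  (Se1: effort source, stroke at far end)
β0 |J2  (closing 1-jn rule on J1)
β2 |I1  (I1: I, integral causality)
β1 |J2  (common-f at J2 fixed by 2)
β5 |J2  (common-f at J2 fixed by 2)
β4 |J3  (J3 needs exactly one e-in)

b0 |J2
b1 |J2
b2 |I1
b3 |J1
b4 |J3
b5 |J2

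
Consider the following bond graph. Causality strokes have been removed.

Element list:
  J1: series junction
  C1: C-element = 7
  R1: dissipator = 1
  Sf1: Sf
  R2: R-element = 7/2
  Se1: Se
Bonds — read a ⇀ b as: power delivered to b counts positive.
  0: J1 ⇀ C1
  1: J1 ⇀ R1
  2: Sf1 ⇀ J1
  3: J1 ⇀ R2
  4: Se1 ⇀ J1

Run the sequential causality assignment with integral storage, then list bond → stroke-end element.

β2 →Sf1  (Sf1: flow source, stroke at near end)
β4 →J1  (Se1: effort source, stroke at far end)
β0 →J1  (J1 flow already set via bond 2)
β1 →J1  (J1: bond 2 brought flow, rest push out)
β3 →J1  (J1 flow already set via bond 2)

#0 |J1
#1 |J1
#2 |Sf1
#3 |J1
#4 |J1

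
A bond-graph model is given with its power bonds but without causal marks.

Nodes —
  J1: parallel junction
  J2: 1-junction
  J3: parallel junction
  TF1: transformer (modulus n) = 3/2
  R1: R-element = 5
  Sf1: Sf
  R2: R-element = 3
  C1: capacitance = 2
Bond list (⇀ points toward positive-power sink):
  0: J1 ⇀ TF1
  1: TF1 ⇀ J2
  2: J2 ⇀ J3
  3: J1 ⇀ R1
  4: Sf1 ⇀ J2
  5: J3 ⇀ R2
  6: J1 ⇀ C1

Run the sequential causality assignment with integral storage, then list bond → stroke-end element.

β0 |TF1
β1 |J2
β2 |J2
β3 |R1
β4 |Sf1
β5 |J3
β6 |J1

#4 →Sf1  (Sf1: flow source, stroke at near end)
#1 →J2  (1-jn J2 has f-setter on 4)
#2 →J2  (J2 flow already set via bond 4)
#5 →J3  (J3 needs exactly one e-in)
#0 →TF1  (through TF1, causality passes straight; one stroke at TF1)
#6 →J1  (C1 outputs effort q/C1)
#3 →R1  (0-jn J1 has e-setter on 6)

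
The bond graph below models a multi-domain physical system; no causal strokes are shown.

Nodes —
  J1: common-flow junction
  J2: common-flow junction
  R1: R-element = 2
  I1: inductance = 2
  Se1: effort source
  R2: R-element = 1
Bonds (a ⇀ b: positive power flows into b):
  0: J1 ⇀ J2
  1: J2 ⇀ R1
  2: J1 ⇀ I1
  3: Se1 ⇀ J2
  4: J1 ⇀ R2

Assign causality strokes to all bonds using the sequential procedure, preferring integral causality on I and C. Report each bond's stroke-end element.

#0 stroke→J1
#1 stroke→J2
#2 stroke→I1
#3 stroke→J2
#4 stroke→J1

#3 →J2  (Se1: effort source, stroke at far end)
#2 →I1  (I1 integral (f out))
#0 →J1  (J1: bond 2 brought flow, rest push out)
#4 →J1  (J1 flow already set via bond 2)
#1 →J2  (1-jn J2 has f-setter on 0)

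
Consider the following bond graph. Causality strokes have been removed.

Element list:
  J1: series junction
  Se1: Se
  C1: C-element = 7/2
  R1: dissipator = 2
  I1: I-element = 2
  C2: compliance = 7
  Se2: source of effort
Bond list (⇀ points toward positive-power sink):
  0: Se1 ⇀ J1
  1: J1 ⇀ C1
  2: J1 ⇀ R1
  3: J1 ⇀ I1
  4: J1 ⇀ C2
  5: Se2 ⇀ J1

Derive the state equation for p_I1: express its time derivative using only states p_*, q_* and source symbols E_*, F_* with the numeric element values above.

#0 stroke at J1  (Se1: effort source, stroke at far end)
#5 stroke at J1  (Se2 fixes effort; stroke away)
#1 stroke at J1  (C1 outputs effort q/C1)
#3 stroke at I1  (I1 integral (f out))
#2 stroke at J1  (1-jn J1 has f-setter on 3)
#4 stroke at J1  (1-jn J1 has f-setter on 3)

dp_I1/dt = E_Se1 + E_Se2 - p_I1 - 2*q_C1/7 - q_C2/7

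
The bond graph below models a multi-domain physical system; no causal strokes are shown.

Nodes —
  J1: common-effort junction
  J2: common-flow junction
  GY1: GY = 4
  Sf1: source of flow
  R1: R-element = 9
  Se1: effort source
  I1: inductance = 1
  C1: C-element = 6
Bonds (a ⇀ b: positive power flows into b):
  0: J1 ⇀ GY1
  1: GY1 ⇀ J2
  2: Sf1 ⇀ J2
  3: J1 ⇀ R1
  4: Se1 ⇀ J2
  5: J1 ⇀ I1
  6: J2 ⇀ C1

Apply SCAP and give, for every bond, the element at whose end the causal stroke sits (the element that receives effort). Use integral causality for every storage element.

β0 stroke at J1
β1 stroke at J2
β2 stroke at Sf1
β3 stroke at R1
β4 stroke at J2
β5 stroke at I1
β6 stroke at J2

bond 2 →Sf1  (Sf1: flow source, stroke at near end)
bond 4 →J2  (Se1 fixes effort; stroke away)
bond 1 →J2  (J2 flow already set via bond 2)
bond 6 →J2  (J2: bond 2 brought flow, rest push out)
bond 0 →J1  (GY1 both-in/both-out from 1)
bond 3 →R1  (J1 effort already set via bond 0)
bond 5 →I1  (J1 effort already set via bond 0)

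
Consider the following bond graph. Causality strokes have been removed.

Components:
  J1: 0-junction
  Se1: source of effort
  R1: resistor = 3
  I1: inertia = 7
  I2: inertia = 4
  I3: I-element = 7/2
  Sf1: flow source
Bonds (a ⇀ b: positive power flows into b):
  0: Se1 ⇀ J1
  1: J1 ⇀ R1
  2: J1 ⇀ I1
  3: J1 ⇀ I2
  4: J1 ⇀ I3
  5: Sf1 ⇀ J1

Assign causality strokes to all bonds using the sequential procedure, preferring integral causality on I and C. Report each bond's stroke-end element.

#0 stroke at J1  (Se1: effort source, stroke at far end)
#5 stroke at Sf1  (Sf1 (Sf) sets flow on bond)
#1 stroke at R1  (J1 effort already set via bond 0)
#2 stroke at I1  (0-jn J1 has e-setter on 0)
#3 stroke at I2  (J1 effort already set via bond 0)
#4 stroke at I3  (J1: bond 0 brought effort, rest push out)

β0 stroke at J1
β1 stroke at R1
β2 stroke at I1
β3 stroke at I2
β4 stroke at I3
β5 stroke at Sf1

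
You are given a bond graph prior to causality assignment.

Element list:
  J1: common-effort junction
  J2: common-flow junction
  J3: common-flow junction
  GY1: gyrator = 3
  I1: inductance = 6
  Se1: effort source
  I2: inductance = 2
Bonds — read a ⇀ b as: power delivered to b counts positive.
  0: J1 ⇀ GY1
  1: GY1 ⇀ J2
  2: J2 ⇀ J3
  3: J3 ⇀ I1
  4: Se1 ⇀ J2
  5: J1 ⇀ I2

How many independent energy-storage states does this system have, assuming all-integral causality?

2  (I1, I2 all integral)

#4 →J2  (Se1: effort source, stroke at far end)
#3 →I1  (I1 integral (f out))
#2 →J3  (J3 flow already set via bond 3)
#1 →J2  (common-f at J2 fixed by 2)
#0 →J1  (GY GY1: same side as bond 1)
#5 →I2  (J1 effort already set via bond 0)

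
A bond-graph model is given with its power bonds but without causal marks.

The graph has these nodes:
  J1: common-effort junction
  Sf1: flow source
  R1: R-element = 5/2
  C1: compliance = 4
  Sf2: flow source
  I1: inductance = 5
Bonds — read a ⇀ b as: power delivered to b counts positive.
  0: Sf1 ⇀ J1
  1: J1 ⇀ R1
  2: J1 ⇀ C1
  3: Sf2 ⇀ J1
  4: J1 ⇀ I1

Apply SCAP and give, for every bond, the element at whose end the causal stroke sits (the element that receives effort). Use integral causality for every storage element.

bond 0 stroke→Sf1  (Sf1 fixes flow; stroke at Sf1)
bond 3 stroke→Sf2  (Sf2: flow source, stroke at near end)
bond 2 stroke→J1  (C1: C, integral causality)
bond 1 stroke→R1  (J1: bond 2 brought effort, rest push out)
bond 4 stroke→I1  (J1 effort already set via bond 2)

bond 0 |Sf1
bond 1 |R1
bond 2 |J1
bond 3 |Sf2
bond 4 |I1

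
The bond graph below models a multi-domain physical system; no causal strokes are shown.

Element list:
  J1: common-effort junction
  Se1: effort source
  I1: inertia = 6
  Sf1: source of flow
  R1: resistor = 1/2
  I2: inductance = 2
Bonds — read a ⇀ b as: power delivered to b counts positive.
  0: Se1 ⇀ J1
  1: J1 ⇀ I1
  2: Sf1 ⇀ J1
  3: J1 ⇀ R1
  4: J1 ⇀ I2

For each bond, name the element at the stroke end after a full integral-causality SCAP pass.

β0 |J1
β1 |I1
β2 |Sf1
β3 |R1
β4 |I2

#0 stroke→J1  (Se1 fixes effort; stroke away)
#2 stroke→Sf1  (Sf1 (Sf) sets flow on bond)
#1 stroke→I1  (0-jn J1 has e-setter on 0)
#3 stroke→R1  (0-jn J1 has e-setter on 0)
#4 stroke→I2  (common-e at J1 fixed by 0)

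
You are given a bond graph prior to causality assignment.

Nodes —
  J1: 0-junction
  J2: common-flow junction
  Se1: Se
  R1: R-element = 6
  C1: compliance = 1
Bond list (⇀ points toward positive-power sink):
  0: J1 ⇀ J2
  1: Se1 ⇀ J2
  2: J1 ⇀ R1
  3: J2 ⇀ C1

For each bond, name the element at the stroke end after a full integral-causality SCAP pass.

β0 |J1
β1 |J2
β2 |R1
β3 |J2

#1 →J2  (source Se1 imposes e)
#3 →J2  (C1 integral (e out))
#0 →J1  (only one flow-in slot at J2)
#2 →R1  (common-e at J1 fixed by 0)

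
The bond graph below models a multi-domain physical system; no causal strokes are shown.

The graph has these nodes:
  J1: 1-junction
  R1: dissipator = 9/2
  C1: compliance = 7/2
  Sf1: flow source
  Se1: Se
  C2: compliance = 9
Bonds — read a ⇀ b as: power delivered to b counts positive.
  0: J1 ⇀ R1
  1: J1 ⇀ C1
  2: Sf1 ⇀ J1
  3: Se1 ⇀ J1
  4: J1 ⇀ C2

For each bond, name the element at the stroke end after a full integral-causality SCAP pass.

#0 →J1
#1 →J1
#2 →Sf1
#3 →J1
#4 →J1

b2 stroke at Sf1  (source Sf1 imposes f)
b3 stroke at J1  (Se1: effort source, stroke at far end)
b0 stroke at J1  (J1: bond 2 brought flow, rest push out)
b1 stroke at J1  (1-jn J1 has f-setter on 2)
b4 stroke at J1  (J1 flow already set via bond 2)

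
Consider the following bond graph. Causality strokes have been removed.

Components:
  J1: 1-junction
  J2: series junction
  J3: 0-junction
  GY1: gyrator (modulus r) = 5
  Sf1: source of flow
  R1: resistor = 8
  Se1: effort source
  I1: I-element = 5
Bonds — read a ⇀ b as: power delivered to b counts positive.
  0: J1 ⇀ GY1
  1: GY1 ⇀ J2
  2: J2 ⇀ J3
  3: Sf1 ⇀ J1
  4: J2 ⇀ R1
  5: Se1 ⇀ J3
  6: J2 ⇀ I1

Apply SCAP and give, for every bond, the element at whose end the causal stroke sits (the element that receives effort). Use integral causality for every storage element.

β0 |J1
β1 |J2
β2 |J2
β3 |Sf1
β4 |J2
β5 |J3
β6 |I1

#3 →Sf1  (Sf1: flow source, stroke at near end)
#5 →J3  (source Se1 imposes e)
#0 →J1  (J1 flow already set via bond 3)
#2 →J2  (J3 effort already set via bond 5)
#1 →J2  (GY1 both-in/both-out from 0)
#6 →I1  (I1 outputs flow p/I1)
#4 →J2  (1-jn J2 has f-setter on 6)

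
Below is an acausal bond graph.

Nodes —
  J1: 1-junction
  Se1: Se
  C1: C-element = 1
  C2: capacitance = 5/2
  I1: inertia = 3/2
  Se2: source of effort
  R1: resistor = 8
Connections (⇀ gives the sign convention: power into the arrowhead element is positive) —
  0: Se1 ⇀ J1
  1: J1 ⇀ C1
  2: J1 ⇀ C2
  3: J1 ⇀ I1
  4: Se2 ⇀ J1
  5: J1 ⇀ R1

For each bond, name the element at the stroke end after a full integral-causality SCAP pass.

b0 stroke→J1
b1 stroke→J1
b2 stroke→J1
b3 stroke→I1
b4 stroke→J1
b5 stroke→J1

b0 stroke→J1  (Se1 (Se) sets effort on bond)
b4 stroke→J1  (Se2 (Se) sets effort on bond)
b1 stroke→J1  (prefer integral on C1)
b2 stroke→J1  (C2: C, integral causality)
b3 stroke→I1  (prefer integral on I1)
b5 stroke→J1  (J1: bond 3 brought flow, rest push out)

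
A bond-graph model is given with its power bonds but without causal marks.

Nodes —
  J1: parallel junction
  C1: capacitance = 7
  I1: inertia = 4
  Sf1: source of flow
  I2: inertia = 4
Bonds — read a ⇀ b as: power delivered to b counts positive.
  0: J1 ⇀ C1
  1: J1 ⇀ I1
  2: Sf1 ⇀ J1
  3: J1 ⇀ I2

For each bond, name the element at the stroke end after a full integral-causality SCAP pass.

#2 |Sf1  (Sf1 fixes flow; stroke at Sf1)
#0 |J1  (C1 integral (e out))
#1 |I1  (J1 effort already set via bond 0)
#3 |I2  (0-jn J1 has e-setter on 0)

b0 |J1
b1 |I1
b2 |Sf1
b3 |I2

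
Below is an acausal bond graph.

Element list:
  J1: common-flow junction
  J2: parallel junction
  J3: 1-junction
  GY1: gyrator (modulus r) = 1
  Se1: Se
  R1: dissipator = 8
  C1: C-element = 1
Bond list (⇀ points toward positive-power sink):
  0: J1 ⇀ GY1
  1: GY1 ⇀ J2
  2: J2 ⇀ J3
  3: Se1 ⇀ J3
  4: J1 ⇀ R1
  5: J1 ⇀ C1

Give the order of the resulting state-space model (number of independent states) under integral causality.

1  (C1 all integral)

β3 |J3  (Se1: effort source, stroke at far end)
β2 |J2  (J3 needs exactly one f-in)
β1 |GY1  (J2: bond 2 brought effort, rest push out)
β0 |GY1  (GY1: gyrator matches bond 1)
β4 |J1  (J1 flow already set via bond 0)
β5 |J1  (1-jn J1 has f-setter on 0)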